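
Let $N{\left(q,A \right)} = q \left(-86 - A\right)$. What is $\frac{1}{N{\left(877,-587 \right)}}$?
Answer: $\frac{1}{439377} \approx 2.2759 \cdot 10^{-6}$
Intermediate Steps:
$\frac{1}{N{\left(877,-587 \right)}} = \frac{1}{\left(-1\right) 877 \left(86 - 587\right)} = \frac{1}{\left(-1\right) 877 \left(-501\right)} = \frac{1}{439377}$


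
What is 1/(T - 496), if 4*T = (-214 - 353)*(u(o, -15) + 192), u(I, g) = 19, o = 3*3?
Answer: -4/121621 ≈ -3.2889e-5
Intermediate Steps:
o = 9
T = -119637/4 (T = ((-214 - 353)*(19 + 192))/4 = (-567*211)/4 = (¼)*(-119637) = -119637/4 ≈ -29909.)
1/(T - 496) = 1/(-119637/4 - 496) = 1/(-121621/4) = -4/121621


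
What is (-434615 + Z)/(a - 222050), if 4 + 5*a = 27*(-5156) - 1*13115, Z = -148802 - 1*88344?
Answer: 3358805/1262581 ≈ 2.6603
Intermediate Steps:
Z = -237146 (Z = -148802 - 88344 = -237146)
a = -152331/5 (a = -⅘ + (27*(-5156) - 1*13115)/5 = -⅘ + (-139212 - 13115)/5 = -⅘ + (⅕)*(-152327) = -⅘ - 152327/5 = -152331/5 ≈ -30466.)
(-434615 + Z)/(a - 222050) = (-434615 - 237146)/(-152331/5 - 222050) = -671761/(-1262581/5) = -671761*(-5/1262581) = 3358805/1262581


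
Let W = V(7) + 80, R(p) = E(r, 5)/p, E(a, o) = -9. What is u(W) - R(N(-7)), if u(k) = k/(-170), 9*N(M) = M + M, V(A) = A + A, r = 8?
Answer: -7543/1190 ≈ -6.3387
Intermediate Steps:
V(A) = 2*A
N(M) = 2*M/9 (N(M) = (M + M)/9 = (2*M)/9 = 2*M/9)
R(p) = -9/p
W = 94 (W = 2*7 + 80 = 14 + 80 = 94)
u(k) = -k/170 (u(k) = k*(-1/170) = -k/170)
u(W) - R(N(-7)) = -1/170*94 - (-9)/((2/9)*(-7)) = -47/85 - (-9)/(-14/9) = -47/85 - (-9)*(-9)/14 = -47/85 - 1*81/14 = -47/85 - 81/14 = -7543/1190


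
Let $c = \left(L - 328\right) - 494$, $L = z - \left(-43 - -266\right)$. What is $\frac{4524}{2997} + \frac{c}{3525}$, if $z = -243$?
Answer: $\frac{1342996}{1173825} \approx 1.1441$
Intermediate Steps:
$L = -466$ ($L = -243 - \left(-43 - -266\right) = -243 - \left(-43 + 266\right) = -243 - 223 = -466$)
$c = -1288$ ($c = \left(-466 - 328\right) - 494 = -794 - 494 = -1288$)
$\frac{4524}{2997} + \frac{c}{3525} = \frac{4524}{2997} - \frac{1288}{3525} = 4524 \cdot \frac{1}{2997} - \frac{1288}{3525} = \frac{1508}{999} - \frac{1288}{3525} = \frac{1342996}{1173825}$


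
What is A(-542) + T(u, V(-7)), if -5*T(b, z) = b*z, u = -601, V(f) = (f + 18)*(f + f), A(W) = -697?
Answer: -96039/5 ≈ -19208.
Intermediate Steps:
V(f) = 2*f*(18 + f) (V(f) = (18 + f)*(2*f) = 2*f*(18 + f))
T(b, z) = -b*z/5
A(-542) + T(u, V(-7)) = -697 - ⅕*(-601)*2*(-7)*(18 - 7) = -697 - ⅕*(-601)*2*(-7)*11 = -697 - ⅕*(-601)*(-154) = -697 - 92554/5 = -96039/5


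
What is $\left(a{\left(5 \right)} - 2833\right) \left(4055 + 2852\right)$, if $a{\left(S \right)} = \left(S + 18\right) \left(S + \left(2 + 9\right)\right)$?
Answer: $-17025755$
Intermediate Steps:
$a{\left(S \right)} = \left(11 + S\right) \left(18 + S\right)$ ($a{\left(S \right)} = \left(18 + S\right) \left(S + 11\right) = \left(18 + S\right) \left(11 + S\right) = \left(11 + S\right) \left(18 + S\right)$)
$\left(a{\left(5 \right)} - 2833\right) \left(4055 + 2852\right) = \left(\left(198 + 5^{2} + 29 \cdot 5\right) - 2833\right) \left(4055 + 2852\right) = \left(\left(198 + 25 + 145\right) - 2833\right) 6907 = \left(368 - 2833\right) 6907 = \left(-2465\right) 6907 = -17025755$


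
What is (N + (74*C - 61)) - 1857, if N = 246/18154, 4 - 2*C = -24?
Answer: -8005791/9077 ≈ -881.99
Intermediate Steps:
C = 14 (C = 2 - ½*(-24) = 2 + 12 = 14)
N = 123/9077 (N = 246*(1/18154) = 123/9077 ≈ 0.013551)
(N + (74*C - 61)) - 1857 = (123/9077 + (74*14 - 61)) - 1857 = (123/9077 + (1036 - 61)) - 1857 = (123/9077 + 975) - 1857 = 8850198/9077 - 1857 = -8005791/9077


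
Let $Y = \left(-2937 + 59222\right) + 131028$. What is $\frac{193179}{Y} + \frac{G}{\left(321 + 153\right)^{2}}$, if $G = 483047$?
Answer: $\frac{19126238245}{6012105084} \approx 3.1813$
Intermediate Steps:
$Y = 187313$ ($Y = 56285 + 131028 = 187313$)
$\frac{193179}{Y} + \frac{G}{\left(321 + 153\right)^{2}} = \frac{193179}{187313} + \frac{483047}{\left(321 + 153\right)^{2}} = 193179 \cdot \frac{1}{187313} + \frac{483047}{474^{2}} = \frac{27597}{26759} + \frac{483047}{224676} = \frac{19126238245}{6012105084}$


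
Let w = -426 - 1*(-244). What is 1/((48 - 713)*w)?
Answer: 1/121030 ≈ 8.2624e-6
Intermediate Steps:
w = -182 (w = -426 + 244 = -182)
1/((48 - 713)*w) = 1/((48 - 713)*(-182)) = -1/182/(-665) = -1/665*(-1/182) = 1/121030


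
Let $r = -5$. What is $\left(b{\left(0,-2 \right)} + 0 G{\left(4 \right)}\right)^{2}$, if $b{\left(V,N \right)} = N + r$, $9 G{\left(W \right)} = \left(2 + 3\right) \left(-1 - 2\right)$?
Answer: $49$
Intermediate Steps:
$G{\left(W \right)} = - \frac{5}{3}$ ($G{\left(W \right)} = \frac{\left(2 + 3\right) \left(-1 - 2\right)}{9} = \frac{5 \left(-3\right)}{9} = \frac{1}{9} \left(-15\right) = - \frac{5}{3}$)
$b{\left(V,N \right)} = -5 + N$ ($b{\left(V,N \right)} = N - 5 = -5 + N$)
$\left(b{\left(0,-2 \right)} + 0 G{\left(4 \right)}\right)^{2} = \left(\left(-5 - 2\right) + 0 \left(- \frac{5}{3}\right)\right)^{2} = \left(-7 + 0\right)^{2} = \left(-7\right)^{2} = 49$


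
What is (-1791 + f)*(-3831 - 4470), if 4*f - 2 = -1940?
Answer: 37777851/2 ≈ 1.8889e+7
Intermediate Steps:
f = -969/2 (f = 1/2 + (1/4)*(-1940) = 1/2 - 485 = -969/2 ≈ -484.50)
(-1791 + f)*(-3831 - 4470) = (-1791 - 969/2)*(-3831 - 4470) = -4551/2*(-8301) = 37777851/2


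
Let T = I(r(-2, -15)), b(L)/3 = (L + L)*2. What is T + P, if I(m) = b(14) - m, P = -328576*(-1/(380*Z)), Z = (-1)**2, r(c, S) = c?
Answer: 98294/95 ≈ 1034.7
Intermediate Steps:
Z = 1
b(L) = 12*L (b(L) = 3*((L + L)*2) = 3*((2*L)*2) = 3*(4*L) = 12*L)
P = 82144/95 (P = -328576/(-38*1*10) = -328576/((-38*10)) = -328576/(-380) = -328576*(-1/380) = 82144/95 ≈ 864.67)
I(m) = 168 - m (I(m) = 12*14 - m = 168 - m)
T = 170 (T = 168 - 1*(-2) = 168 + 2 = 170)
T + P = 170 + 82144/95 = 98294/95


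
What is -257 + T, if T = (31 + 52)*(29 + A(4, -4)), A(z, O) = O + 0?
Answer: 1818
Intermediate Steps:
A(z, O) = O
T = 2075 (T = (31 + 52)*(29 - 4) = 83*25 = 2075)
-257 + T = -257 + 2075 = 1818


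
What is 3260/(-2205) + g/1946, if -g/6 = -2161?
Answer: 317801/61299 ≈ 5.1844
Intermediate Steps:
g = 12966 (g = -6*(-2161) = 12966)
3260/(-2205) + g/1946 = 3260/(-2205) + 12966/1946 = 3260*(-1/2205) + 12966*(1/1946) = -652/441 + 6483/973 = 317801/61299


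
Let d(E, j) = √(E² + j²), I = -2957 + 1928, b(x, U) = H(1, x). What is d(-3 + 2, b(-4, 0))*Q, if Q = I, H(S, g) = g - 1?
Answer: -1029*√26 ≈ -5246.9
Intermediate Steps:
H(S, g) = -1 + g
b(x, U) = -1 + x
I = -1029
Q = -1029
d(-3 + 2, b(-4, 0))*Q = √((-3 + 2)² + (-1 - 4)²)*(-1029) = √((-1)² + (-5)²)*(-1029) = √(1 + 25)*(-1029) = √26*(-1029) = -1029*√26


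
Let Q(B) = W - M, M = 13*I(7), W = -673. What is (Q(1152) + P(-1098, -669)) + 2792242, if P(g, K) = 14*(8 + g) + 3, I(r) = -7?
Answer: 2776403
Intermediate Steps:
M = -91 (M = 13*(-7) = -91)
P(g, K) = 115 + 14*g (P(g, K) = (112 + 14*g) + 3 = 115 + 14*g)
Q(B) = -582 (Q(B) = -673 - 1*(-91) = -673 + 91 = -582)
(Q(1152) + P(-1098, -669)) + 2792242 = (-582 + (115 + 14*(-1098))) + 2792242 = (-582 + (115 - 15372)) + 2792242 = (-582 - 15257) + 2792242 = -15839 + 2792242 = 2776403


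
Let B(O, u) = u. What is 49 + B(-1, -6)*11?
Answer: -17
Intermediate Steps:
49 + B(-1, -6)*11 = 49 - 6*11 = 49 - 66 = -17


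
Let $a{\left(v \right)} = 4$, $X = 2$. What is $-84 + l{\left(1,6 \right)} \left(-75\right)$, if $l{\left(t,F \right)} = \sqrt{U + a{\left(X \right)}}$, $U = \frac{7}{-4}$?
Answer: $- \frac{393}{2} \approx -196.5$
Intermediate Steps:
$U = - \frac{7}{4}$ ($U = 7 \left(- \frac{1}{4}\right) = - \frac{7}{4} \approx -1.75$)
$l{\left(t,F \right)} = \frac{3}{2}$ ($l{\left(t,F \right)} = \sqrt{- \frac{7}{4} + 4} = \sqrt{\frac{9}{4}} = \frac{3}{2}$)
$-84 + l{\left(1,6 \right)} \left(-75\right) = -84 + \frac{3}{2} \left(-75\right) = -84 - \frac{225}{2} = - \frac{393}{2}$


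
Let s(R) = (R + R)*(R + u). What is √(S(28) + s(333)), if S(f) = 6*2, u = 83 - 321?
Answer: √63282 ≈ 251.56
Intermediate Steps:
u = -238
s(R) = 2*R*(-238 + R) (s(R) = (R + R)*(R - 238) = (2*R)*(-238 + R) = 2*R*(-238 + R))
S(f) = 12
√(S(28) + s(333)) = √(12 + 2*333*(-238 + 333)) = √(12 + 2*333*95) = √(12 + 63270) = √63282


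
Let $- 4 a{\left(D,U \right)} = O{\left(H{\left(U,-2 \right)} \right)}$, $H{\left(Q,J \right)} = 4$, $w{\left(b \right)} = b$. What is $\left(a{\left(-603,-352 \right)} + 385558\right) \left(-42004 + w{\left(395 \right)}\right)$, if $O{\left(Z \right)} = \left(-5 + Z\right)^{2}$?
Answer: $- \frac{64170689679}{4} \approx -1.6043 \cdot 10^{10}$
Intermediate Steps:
$a{\left(D,U \right)} = - \frac{1}{4}$ ($a{\left(D,U \right)} = - \frac{\left(-5 + 4\right)^{2}}{4} = - \frac{\left(-1\right)^{2}}{4} = \left(- \frac{1}{4}\right) 1 = - \frac{1}{4}$)
$\left(a{\left(-603,-352 \right)} + 385558\right) \left(-42004 + w{\left(395 \right)}\right) = \left(- \frac{1}{4} + 385558\right) \left(-42004 + 395\right) = \frac{1542231}{4} \left(-41609\right) = - \frac{64170689679}{4}$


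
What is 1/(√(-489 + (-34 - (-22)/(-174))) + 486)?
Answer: 21141/10297282 - I*√989886/10297282 ≈ 0.0020531 - 9.6621e-5*I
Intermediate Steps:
1/(√(-489 + (-34 - (-22)/(-174))) + 486) = 1/(√(-489 + (-34 - (-22)*(-1)/174)) + 486) = 1/(√(-489 + (-34 - 1*11/87)) + 486) = 1/(√(-489 + (-34 - 11/87)) + 486) = 1/(√(-489 - 2969/87) + 486) = 1/(√(-45512/87) + 486) = 1/(2*I*√989886/87 + 486) = 1/(486 + 2*I*√989886/87)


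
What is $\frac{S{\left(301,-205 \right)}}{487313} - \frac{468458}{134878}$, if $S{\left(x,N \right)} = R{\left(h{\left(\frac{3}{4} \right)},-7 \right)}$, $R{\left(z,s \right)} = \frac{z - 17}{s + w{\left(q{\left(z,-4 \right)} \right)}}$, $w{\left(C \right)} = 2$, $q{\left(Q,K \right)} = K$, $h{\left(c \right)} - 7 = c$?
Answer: $- \frac{2282854238297}{657278028140} \approx -3.4732$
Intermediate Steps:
$h{\left(c \right)} = 7 + c$
$R{\left(z,s \right)} = \frac{-17 + z}{2 + s}$ ($R{\left(z,s \right)} = \frac{z - 17}{s + 2} = \frac{-17 + z}{2 + s}$)
$S{\left(x,N \right)} = \frac{37}{20}$ ($S{\left(x,N \right)} = \frac{-17 + \left(7 + \frac{3}{4}\right)}{2 - 7} = \frac{-17 + \left(7 + 3 \cdot \frac{1}{4}\right)}{-5} = - \frac{-17 + \left(7 + \frac{3}{4}\right)}{5} = - \frac{-17 + \frac{31}{4}}{5} = \left(- \frac{1}{5}\right) \left(- \frac{37}{4}\right) = \frac{37}{20}$)
$\frac{S{\left(301,-205 \right)}}{487313} - \frac{468458}{134878} = \frac{37}{20 \cdot 487313} - \frac{468458}{134878} = \frac{37}{20} \cdot \frac{1}{487313} - \frac{234229}{67439} = \frac{37}{9746260} - \frac{234229}{67439} = - \frac{2282854238297}{657278028140}$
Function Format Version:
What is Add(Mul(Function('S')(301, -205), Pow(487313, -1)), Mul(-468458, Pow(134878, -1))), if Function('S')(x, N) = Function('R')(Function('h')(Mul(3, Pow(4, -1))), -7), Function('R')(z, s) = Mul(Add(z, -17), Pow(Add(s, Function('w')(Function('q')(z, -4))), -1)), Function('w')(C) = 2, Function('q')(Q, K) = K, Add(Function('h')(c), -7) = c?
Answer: Rational(-2282854238297, 657278028140) ≈ -3.4732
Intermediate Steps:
Function('h')(c) = Add(7, c)
Function('R')(z, s) = Mul(Pow(Add(2, s), -1), Add(-17, z)) (Function('R')(z, s) = Mul(Add(z, -17), Pow(Add(s, 2), -1)) = Mul(Add(-17, z), Pow(Add(2, s), -1)) = Mul(Pow(Add(2, s), -1), Add(-17, z)))
Function('S')(x, N) = Rational(37, 20) (Function('S')(x, N) = Mul(Pow(Add(2, -7), -1), Add(-17, Add(7, Mul(3, Pow(4, -1))))) = Mul(Pow(-5, -1), Add(-17, Add(7, Mul(3, Rational(1, 4))))) = Mul(Rational(-1, 5), Add(-17, Add(7, Rational(3, 4)))) = Mul(Rational(-1, 5), Add(-17, Rational(31, 4))) = Mul(Rational(-1, 5), Rational(-37, 4)) = Rational(37, 20))
Add(Mul(Function('S')(301, -205), Pow(487313, -1)), Mul(-468458, Pow(134878, -1))) = Add(Mul(Rational(37, 20), Pow(487313, -1)), Mul(-468458, Pow(134878, -1))) = Add(Mul(Rational(37, 20), Rational(1, 487313)), Mul(-468458, Rational(1, 134878))) = Add(Rational(37, 9746260), Rational(-234229, 67439)) = Rational(-2282854238297, 657278028140)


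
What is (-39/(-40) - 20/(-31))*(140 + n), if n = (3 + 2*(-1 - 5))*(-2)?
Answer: 158711/620 ≈ 255.99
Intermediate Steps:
n = 18 (n = (3 + 2*(-6))*(-2) = (3 - 12)*(-2) = -9*(-2) = 18)
(-39/(-40) - 20/(-31))*(140 + n) = (-39/(-40) - 20/(-31))*(140 + 18) = (-39*(-1/40) - 20*(-1/31))*158 = (39/40 + 20/31)*158 = (2009/1240)*158 = 158711/620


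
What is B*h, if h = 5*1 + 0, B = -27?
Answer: -135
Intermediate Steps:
h = 5 (h = 5 + 0 = 5)
B*h = -27*5 = -135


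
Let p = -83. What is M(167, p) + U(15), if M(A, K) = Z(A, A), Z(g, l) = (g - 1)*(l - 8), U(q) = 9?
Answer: 26403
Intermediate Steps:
Z(g, l) = (-1 + g)*(-8 + l)
M(A, K) = 8 + A**2 - 9*A (M(A, K) = 8 - A - 8*A + A*A = 8 - A - 8*A + A**2 = 8 + A**2 - 9*A)
M(167, p) + U(15) = (8 + 167**2 - 9*167) + 9 = (8 + 27889 - 1503) + 9 = 26394 + 9 = 26403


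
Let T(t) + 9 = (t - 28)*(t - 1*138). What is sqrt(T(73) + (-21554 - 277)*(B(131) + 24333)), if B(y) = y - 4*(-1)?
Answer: 3*I*sqrt(59351538) ≈ 23112.0*I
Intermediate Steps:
B(y) = 4 + y (B(y) = y + 4 = 4 + y)
T(t) = -9 + (-138 + t)*(-28 + t) (T(t) = -9 + (t - 28)*(t - 1*138) = -9 + (-28 + t)*(t - 138) = -9 + (-28 + t)*(-138 + t) = -9 + (-138 + t)*(-28 + t))
sqrt(T(73) + (-21554 - 277)*(B(131) + 24333)) = sqrt((3855 + 73**2 - 166*73) + (-21554 - 277)*((4 + 131) + 24333)) = sqrt((3855 + 5329 - 12118) - 21831*(135 + 24333)) = sqrt(-2934 - 21831*24468) = sqrt(-2934 - 534160908) = sqrt(-534163842) = 3*I*sqrt(59351538)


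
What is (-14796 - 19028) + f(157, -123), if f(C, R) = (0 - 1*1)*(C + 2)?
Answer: -33983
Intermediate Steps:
f(C, R) = -2 - C (f(C, R) = (0 - 1)*(2 + C) = -(2 + C) = -2 - C)
(-14796 - 19028) + f(157, -123) = (-14796 - 19028) + (-2 - 1*157) = -33824 + (-2 - 157) = -33824 - 159 = -33983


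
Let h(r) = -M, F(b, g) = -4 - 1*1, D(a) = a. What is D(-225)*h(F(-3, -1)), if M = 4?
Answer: 900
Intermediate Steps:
F(b, g) = -5 (F(b, g) = -4 - 1 = -5)
h(r) = -4 (h(r) = -1*4 = -4)
D(-225)*h(F(-3, -1)) = -225*(-4) = 900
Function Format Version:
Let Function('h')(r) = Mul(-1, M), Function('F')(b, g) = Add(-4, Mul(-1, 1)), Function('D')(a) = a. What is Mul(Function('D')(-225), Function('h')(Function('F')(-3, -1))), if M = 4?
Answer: 900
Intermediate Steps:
Function('F')(b, g) = -5 (Function('F')(b, g) = Add(-4, -1) = -5)
Function('h')(r) = -4 (Function('h')(r) = Mul(-1, 4) = -4)
Mul(Function('D')(-225), Function('h')(Function('F')(-3, -1))) = Mul(-225, -4) = 900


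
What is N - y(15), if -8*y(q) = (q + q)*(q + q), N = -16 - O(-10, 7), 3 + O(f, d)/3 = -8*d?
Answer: 547/2 ≈ 273.50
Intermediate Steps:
O(f, d) = -9 - 24*d (O(f, d) = -9 + 3*(-8*d) = -9 - 24*d)
N = 161 (N = -16 - (-9 - 24*7) = -16 - (-9 - 168) = -16 - 1*(-177) = -16 + 177 = 161)
y(q) = -q**2/2 (y(q) = -(q + q)*(q + q)/8 = -2*q*2*q/8 = -q**2/2)
N - y(15) = 161 - (-1)*15**2/2 = 161 - (-1)*225/2 = 161 - 1*(-225/2) = 161 + 225/2 = 547/2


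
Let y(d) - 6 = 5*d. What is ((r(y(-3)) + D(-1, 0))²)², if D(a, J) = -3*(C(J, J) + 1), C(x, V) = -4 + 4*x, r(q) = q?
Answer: 0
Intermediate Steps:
y(d) = 6 + 5*d
D(a, J) = 9 - 12*J (D(a, J) = -3*((-4 + 4*J) + 1) = -3*(-3 + 4*J) = 9 - 12*J)
((r(y(-3)) + D(-1, 0))²)² = (((6 + 5*(-3)) + (9 - 12*0))²)² = (((6 - 15) + (9 + 0))²)² = ((-9 + 9)²)² = (0²)² = 0² = 0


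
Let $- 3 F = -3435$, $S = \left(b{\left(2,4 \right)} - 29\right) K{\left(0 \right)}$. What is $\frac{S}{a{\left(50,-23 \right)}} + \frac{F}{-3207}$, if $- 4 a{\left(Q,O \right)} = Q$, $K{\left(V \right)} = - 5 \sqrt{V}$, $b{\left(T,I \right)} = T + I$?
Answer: $- \frac{1145}{3207} \approx -0.35703$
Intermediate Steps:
$b{\left(T,I \right)} = I + T$
$a{\left(Q,O \right)} = - \frac{Q}{4}$
$S = 0$ ($S = \left(\left(4 + 2\right) - 29\right) \left(- 5 \sqrt{0}\right) = \left(6 - 29\right) \left(\left(-5\right) 0\right) = \left(-23\right) 0 = 0$)
$F = 1145$ ($F = \left(- \frac{1}{3}\right) \left(-3435\right) = 1145$)
$\frac{S}{a{\left(50,-23 \right)}} + \frac{F}{-3207} = \frac{0}{\left(- \frac{1}{4}\right) 50} + \frac{1145}{-3207} = \frac{0}{- \frac{25}{2}} + 1145 \left(- \frac{1}{3207}\right) = 0 \left(- \frac{2}{25}\right) - \frac{1145}{3207} = 0 - \frac{1145}{3207} = - \frac{1145}{3207}$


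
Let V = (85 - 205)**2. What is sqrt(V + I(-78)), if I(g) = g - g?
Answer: 120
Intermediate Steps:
I(g) = 0
V = 14400 (V = (-120)**2 = 14400)
sqrt(V + I(-78)) = sqrt(14400 + 0) = sqrt(14400) = 120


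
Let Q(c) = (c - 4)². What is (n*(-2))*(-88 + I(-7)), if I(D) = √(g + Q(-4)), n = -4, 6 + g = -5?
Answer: -704 + 8*√53 ≈ -645.76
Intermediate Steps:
Q(c) = (-4 + c)²
g = -11 (g = -6 - 5 = -11)
I(D) = √53 (I(D) = √(-11 + (-4 - 4)²) = √(-11 + (-8)²) = √(-11 + 64) = √53)
(n*(-2))*(-88 + I(-7)) = (-4*(-2))*(-88 + √53) = 8*(-88 + √53) = -704 + 8*√53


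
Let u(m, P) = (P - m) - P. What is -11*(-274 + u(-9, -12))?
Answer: 2915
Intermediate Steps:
u(m, P) = -m
-11*(-274 + u(-9, -12)) = -11*(-274 - 1*(-9)) = -11*(-274 + 9) = -11*(-265) = 2915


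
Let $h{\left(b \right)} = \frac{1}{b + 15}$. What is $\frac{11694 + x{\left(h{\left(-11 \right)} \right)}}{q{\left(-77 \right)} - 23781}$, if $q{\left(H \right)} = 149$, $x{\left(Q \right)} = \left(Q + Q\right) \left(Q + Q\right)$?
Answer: $- \frac{46777}{94528} \approx -0.49485$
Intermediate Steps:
$h{\left(b \right)} = \frac{1}{15 + b}$
$x{\left(Q \right)} = 4 Q^{2}$ ($x{\left(Q \right)} = 2 Q 2 Q = 4 Q^{2}$)
$\frac{11694 + x{\left(h{\left(-11 \right)} \right)}}{q{\left(-77 \right)} - 23781} = \frac{11694 + 4 \left(\frac{1}{15 - 11}\right)^{2}}{149 - 23781} = \frac{11694 + 4 \left(\frac{1}{4}\right)^{2}}{-23632} = \left(11694 + \frac{4}{16}\right) \left(- \frac{1}{23632}\right) = \left(11694 + 4 \cdot \frac{1}{16}\right) \left(- \frac{1}{23632}\right) = \left(11694 + \frac{1}{4}\right) \left(- \frac{1}{23632}\right) = \frac{46777}{4} \left(- \frac{1}{23632}\right) = - \frac{46777}{94528}$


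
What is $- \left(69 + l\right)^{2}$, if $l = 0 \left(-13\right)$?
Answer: $-4761$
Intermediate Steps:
$l = 0$
$- \left(69 + l\right)^{2} = - \left(69 + 0\right)^{2} = - 69^{2} = \left(-1\right) 4761 = -4761$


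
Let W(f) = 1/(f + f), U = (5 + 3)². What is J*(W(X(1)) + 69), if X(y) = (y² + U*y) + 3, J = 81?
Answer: 760185/136 ≈ 5589.6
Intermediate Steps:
U = 64 (U = 8² = 64)
X(y) = 3 + y² + 64*y (X(y) = (y² + 64*y) + 3 = 3 + y² + 64*y)
W(f) = 1/(2*f)
J*(W(X(1)) + 69) = 81*(1/(2*(3 + 1² + 64*1)) + 69) = 81*(1/(2*(3 + 1 + 64)) + 69) = 81*((½)/68 + 69) = 81*((½)*(1/68) + 69) = 81*(1/136 + 69) = 81*(9385/136) = 760185/136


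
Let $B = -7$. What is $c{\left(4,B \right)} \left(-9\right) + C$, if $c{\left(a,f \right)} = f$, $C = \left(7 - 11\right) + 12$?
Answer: $71$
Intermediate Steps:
$C = 8$ ($C = -4 + 12 = 8$)
$c{\left(4,B \right)} \left(-9\right) + C = \left(-7\right) \left(-9\right) + 8 = 63 + 8 = 71$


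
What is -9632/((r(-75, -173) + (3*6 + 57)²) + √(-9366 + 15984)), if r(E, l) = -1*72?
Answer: -17828832/10276397 + 9632*√6618/30829191 ≈ -1.7095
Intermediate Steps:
r(E, l) = -72
-9632/((r(-75, -173) + (3*6 + 57)²) + √(-9366 + 15984)) = -9632/((-72 + (3*6 + 57)²) + √(-9366 + 15984)) = -9632/((-72 + (18 + 57)²) + √6618) = -9632/((-72 + 75²) + √6618) = -9632/((-72 + 5625) + √6618) = -9632/(5553 + √6618)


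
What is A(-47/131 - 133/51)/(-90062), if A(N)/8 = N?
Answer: 79280/300852111 ≈ 0.00026352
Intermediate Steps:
A(N) = 8*N
A(-47/131 - 133/51)/(-90062) = (8*(-47/131 - 133/51))/(-90062) = (8*(-47*1/131 - 133*1/51))*(-1/90062) = (8*(-47/131 - 133/51))*(-1/90062) = (8*(-19820/6681))*(-1/90062) = -158560/6681*(-1/90062) = 79280/300852111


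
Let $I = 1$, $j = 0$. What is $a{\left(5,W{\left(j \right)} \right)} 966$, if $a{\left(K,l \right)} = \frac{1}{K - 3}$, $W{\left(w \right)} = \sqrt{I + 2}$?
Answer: $483$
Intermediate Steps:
$W{\left(w \right)} = \sqrt{3}$ ($W{\left(w \right)} = \sqrt{1 + 2} = \sqrt{3}$)
$a{\left(K,l \right)} = \frac{1}{-3 + K}$
$a{\left(5,W{\left(j \right)} \right)} 966 = \frac{1}{-3 + 5} \cdot 966 = \frac{1}{2} \cdot 966 = 483$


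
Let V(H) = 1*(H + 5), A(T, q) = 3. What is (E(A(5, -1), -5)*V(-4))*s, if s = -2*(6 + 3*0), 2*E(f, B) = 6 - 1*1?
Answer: -30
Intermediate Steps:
V(H) = 5 + H (V(H) = 1*(5 + H) = 5 + H)
E(f, B) = 5/2 (E(f, B) = (6 - 1*1)/2 = (6 - 1)/2 = (½)*5 = 5/2)
s = -12 (s = -2*(6 + 0) = -2*6 = -12)
(E(A(5, -1), -5)*V(-4))*s = (5*(5 - 4)/2)*(-12) = ((5/2)*1)*(-12) = (5/2)*(-12) = -30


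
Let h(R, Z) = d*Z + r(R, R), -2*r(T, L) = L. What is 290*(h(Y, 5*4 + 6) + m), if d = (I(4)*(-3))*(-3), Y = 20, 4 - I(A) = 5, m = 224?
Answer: -5800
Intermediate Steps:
I(A) = -1 (I(A) = 4 - 1*5 = 4 - 5 = -1)
r(T, L) = -L/2
d = -9 (d = -1*(-3)*(-3) = 3*(-3) = -9)
h(R, Z) = -9*Z - R/2
290*(h(Y, 5*4 + 6) + m) = 290*((-9*(5*4 + 6) - ½*20) + 224) = 290*((-9*(20 + 6) - 10) + 224) = 290*((-9*26 - 10) + 224) = 290*((-234 - 10) + 224) = 290*(-244 + 224) = 290*(-20) = -5800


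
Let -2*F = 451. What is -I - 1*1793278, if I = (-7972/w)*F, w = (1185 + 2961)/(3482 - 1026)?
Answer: -5925023702/2073 ≈ -2.8582e+6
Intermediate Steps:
F = -451/2 (F = -½*451 = -451/2 ≈ -225.50)
w = 2073/1228 (w = 4146/2456 = 4146*(1/2456) = 2073/1228 ≈ 1.6881)
I = 2207558408/2073 (I = -7972/2073/1228*(-451/2) = -7972*1228/2073*(-451/2) = -9789616/2073*(-451/2) = 2207558408/2073 ≈ 1.0649e+6)
-I - 1*1793278 = -1*2207558408/2073 - 1*1793278 = -2207558408/2073 - 1793278 = -5925023702/2073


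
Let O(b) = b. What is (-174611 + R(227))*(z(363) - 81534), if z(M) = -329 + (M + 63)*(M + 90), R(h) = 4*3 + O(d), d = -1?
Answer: -19400679000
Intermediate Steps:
R(h) = 11 (R(h) = 4*3 - 1 = 12 - 1 = 11)
z(M) = -329 + (63 + M)*(90 + M)
(-174611 + R(227))*(z(363) - 81534) = (-174611 + 11)*((5341 + 363² + 153*363) - 81534) = -174600*((5341 + 131769 + 55539) - 81534) = -174600*(192649 - 81534) = -174600*111115 = -19400679000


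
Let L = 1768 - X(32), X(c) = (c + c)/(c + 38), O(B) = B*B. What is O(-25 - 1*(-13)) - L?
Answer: -56808/35 ≈ -1623.1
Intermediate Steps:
O(B) = B²
X(c) = 2*c/(38 + c) (X(c) = (2*c)/(38 + c) = 2*c/(38 + c))
L = 61848/35 (L = 1768 - 2*32/(38 + 32) = 1768 - 2*32/70 = 1768 - 1*32/35 = 1768 - 32/35 = 61848/35 ≈ 1767.1)
O(-25 - 1*(-13)) - L = (-25 - 1*(-13))² - 1*61848/35 = (-25 + 13)² - 61848/35 = (-12)² - 61848/35 = 144 - 61848/35 = -56808/35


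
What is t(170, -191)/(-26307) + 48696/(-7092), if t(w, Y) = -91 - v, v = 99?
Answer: -35547172/5182479 ≈ -6.8591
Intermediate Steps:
t(w, Y) = -190 (t(w, Y) = -91 - 1*99 = -91 - 99 = -190)
t(170, -191)/(-26307) + 48696/(-7092) = -190/(-26307) + 48696/(-7092) = -190*(-1/26307) + 48696*(-1/7092) = 190/26307 - 4058/591 = -35547172/5182479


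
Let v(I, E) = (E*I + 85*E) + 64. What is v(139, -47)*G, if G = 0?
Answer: 0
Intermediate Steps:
v(I, E) = 64 + 85*E + E*I (v(I, E) = (85*E + E*I) + 64 = 64 + 85*E + E*I)
v(139, -47)*G = (64 + 85*(-47) - 47*139)*0 = (64 - 3995 - 6533)*0 = -10464*0 = 0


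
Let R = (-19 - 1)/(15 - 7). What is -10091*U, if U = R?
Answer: 50455/2 ≈ 25228.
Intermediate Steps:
R = -5/2 (R = -20/8 = -20*⅛ = -5/2 ≈ -2.5000)
U = -5/2 ≈ -2.5000
-10091*U = -10091*(-5/2) = 50455/2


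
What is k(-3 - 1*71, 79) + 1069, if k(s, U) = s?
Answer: 995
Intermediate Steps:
k(-3 - 1*71, 79) + 1069 = (-3 - 1*71) + 1069 = (-3 - 71) + 1069 = -74 + 1069 = 995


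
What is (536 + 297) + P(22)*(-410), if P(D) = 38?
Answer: -14747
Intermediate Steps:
(536 + 297) + P(22)*(-410) = (536 + 297) + 38*(-410) = 833 - 15580 = -14747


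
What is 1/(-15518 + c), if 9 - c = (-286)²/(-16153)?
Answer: -16153/250435081 ≈ -6.4500e-5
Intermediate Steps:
c = 227173/16153 (c = 9 - (-286)²/(-16153) = 9 - 81796*(-1)/16153 = 9 - 1*(-81796/16153) = 9 + 81796/16153 = 227173/16153 ≈ 14.064)
1/(-15518 + c) = 1/(-15518 + 227173/16153) = 1/(-250435081/16153) = -16153/250435081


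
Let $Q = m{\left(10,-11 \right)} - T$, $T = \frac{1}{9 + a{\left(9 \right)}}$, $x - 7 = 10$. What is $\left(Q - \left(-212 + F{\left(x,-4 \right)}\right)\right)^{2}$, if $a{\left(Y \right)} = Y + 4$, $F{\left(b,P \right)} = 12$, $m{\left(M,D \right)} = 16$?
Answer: $\frac{22572001}{484} \approx 46636.0$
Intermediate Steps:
$x = 17$ ($x = 7 + 10 = 17$)
$a{\left(Y \right)} = 4 + Y$
$T = \frac{1}{22}$ ($T = \frac{1}{9 + \left(4 + 9\right)} = \frac{1}{9 + 13} = \frac{1}{22} \approx 0.045455$)
$Q = \frac{351}{22}$ ($Q = 16 - \frac{1}{22} = \frac{351}{22} \approx 15.955$)
$\left(Q - \left(-212 + F{\left(x,-4 \right)}\right)\right)^{2} = \left(\frac{351}{22} + \left(212 - 12\right)\right)^{2} = \left(\frac{351}{22} + 200\right)^{2} = \left(\frac{4751}{22}\right)^{2} = \frac{22572001}{484}$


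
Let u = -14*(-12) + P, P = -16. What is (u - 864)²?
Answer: 506944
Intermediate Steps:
u = 152 (u = -14*(-12) - 16 = 168 - 16 = 152)
(u - 864)² = (152 - 864)² = (-712)² = 506944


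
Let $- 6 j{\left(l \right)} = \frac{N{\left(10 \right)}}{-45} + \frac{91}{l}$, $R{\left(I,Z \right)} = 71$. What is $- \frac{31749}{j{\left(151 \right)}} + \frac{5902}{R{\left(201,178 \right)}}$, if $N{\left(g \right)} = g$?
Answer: $\frac{18383626900}{36707} \approx 5.0082 \cdot 10^{5}$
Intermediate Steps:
$j{\left(l \right)} = \frac{1}{27} - \frac{91}{6 l}$ ($j{\left(l \right)} = - \frac{\frac{10}{-45} + \frac{91}{l}}{6} = - \frac{10 \left(- \frac{1}{45}\right) + \frac{91}{l}}{6} = - \frac{- \frac{2}{9} + \frac{91}{l}}{6} = \frac{1}{27} - \frac{91}{6 l}$)
$- \frac{31749}{j{\left(151 \right)}} + \frac{5902}{R{\left(201,178 \right)}} = - \frac{31749}{\frac{1}{54} \cdot \frac{1}{151} \left(-819 + 2 \cdot 151\right)} + \frac{5902}{71} = - \frac{31749}{\frac{1}{54} \cdot \frac{1}{151} \left(-819 + 302\right)} + 5902 \cdot \frac{1}{71} = - \frac{31749}{\frac{1}{54} \cdot \frac{1}{151} \left(-517\right)} + \frac{5902}{71} = - \frac{31749}{- \frac{517}{8154}} + \frac{5902}{71} = \left(-31749\right) \left(- \frac{8154}{517}\right) + \frac{5902}{71} = \frac{258881346}{517} + \frac{5902}{71} = \frac{18383626900}{36707}$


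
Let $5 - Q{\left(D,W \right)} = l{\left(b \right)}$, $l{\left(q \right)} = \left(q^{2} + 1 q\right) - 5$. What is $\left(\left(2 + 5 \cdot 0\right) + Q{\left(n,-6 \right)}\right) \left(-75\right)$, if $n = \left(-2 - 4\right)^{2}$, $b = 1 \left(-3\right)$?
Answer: $-450$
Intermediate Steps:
$b = -3$
$l{\left(q \right)} = -5 + q + q^{2}$ ($l{\left(q \right)} = \left(q^{2} + q\right) - 5 = \left(q + q^{2}\right) - 5 = -5 + q + q^{2}$)
$n = 36$ ($n = \left(-6\right)^{2} = 36$)
$Q{\left(D,W \right)} = 4$ ($Q{\left(D,W \right)} = 5 - \left(-5 - 3 + \left(-3\right)^{2}\right) = 5 - \left(-5 - 3 + 9\right) = 5 - 1 = 4$)
$\left(\left(2 + 5 \cdot 0\right) + Q{\left(n,-6 \right)}\right) \left(-75\right) = \left(\left(2 + 5 \cdot 0\right) + 4\right) \left(-75\right) = \left(\left(2 + 0\right) + 4\right) \left(-75\right) = \left(2 + 4\right) \left(-75\right) = 6 \left(-75\right) = -450$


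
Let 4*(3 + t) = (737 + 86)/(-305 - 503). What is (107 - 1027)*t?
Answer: 1209685/404 ≈ 2994.3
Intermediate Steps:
t = -10519/3232 (t = -3 + ((737 + 86)/(-305 - 503))/4 = -3 + (823/(-808))/4 = -3 + (823*(-1/808))/4 = -3 + (1/4)*(-823/808) = -3 - 823/3232 = -10519/3232 ≈ -3.2546)
(107 - 1027)*t = (107 - 1027)*(-10519/3232) = -920*(-10519/3232) = 1209685/404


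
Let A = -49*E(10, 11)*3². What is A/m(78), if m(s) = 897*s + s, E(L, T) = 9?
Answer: -1323/23348 ≈ -0.056664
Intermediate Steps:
m(s) = 898*s
A = -3969 (A = -49*9*3² = -441*9 = -3969)
A/m(78) = -3969/(898*78) = -3969/70044 = -3969*1/70044 = -1323/23348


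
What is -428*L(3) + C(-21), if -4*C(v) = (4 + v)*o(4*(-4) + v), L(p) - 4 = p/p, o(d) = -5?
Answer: -8645/4 ≈ -2161.3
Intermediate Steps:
L(p) = 5 (L(p) = 4 + p/p = 4 + 1 = 5)
C(v) = 5 + 5*v/4 (C(v) = -(4 + v)*(-5)/4 = -(-20 - 5*v)/4 = 5 + 5*v/4)
-428*L(3) + C(-21) = -428*5 + (5 + (5/4)*(-21)) = -2140 + (5 - 105/4) = -2140 - 85/4 = -8645/4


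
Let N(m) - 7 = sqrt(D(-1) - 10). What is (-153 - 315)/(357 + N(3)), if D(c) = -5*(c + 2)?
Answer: -170352/132511 + 468*I*sqrt(15)/132511 ≈ -1.2856 + 0.013679*I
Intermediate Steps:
D(c) = -10 - 5*c (D(c) = -5*(2 + c) = -10 - 5*c)
N(m) = 7 + I*sqrt(15) (N(m) = 7 + sqrt((-10 - 5*(-1)) - 10) = 7 + sqrt((-10 + 5) - 10) = 7 + sqrt(-5 - 10) = 7 + sqrt(-15) = 7 + I*sqrt(15))
(-153 - 315)/(357 + N(3)) = (-153 - 315)/(357 + (7 + I*sqrt(15))) = -468/(364 + I*sqrt(15))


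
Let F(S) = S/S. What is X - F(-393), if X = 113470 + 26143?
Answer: 139612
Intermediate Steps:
F(S) = 1
X = 139613
X - F(-393) = 139613 - 1*1 = 139613 - 1 = 139612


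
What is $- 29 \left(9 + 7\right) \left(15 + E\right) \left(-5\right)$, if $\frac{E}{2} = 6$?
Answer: $62640$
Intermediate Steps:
$E = 12$ ($E = 2 \cdot 6 = 12$)
$- 29 \left(9 + 7\right) \left(15 + E\right) \left(-5\right) = - 29 \left(9 + 7\right) \left(15 + 12\right) \left(-5\right) = - 29 \cdot 16 \cdot 27 \left(-5\right) = \left(-29\right) 432 \left(-5\right) = \left(-12528\right) \left(-5\right) = 62640$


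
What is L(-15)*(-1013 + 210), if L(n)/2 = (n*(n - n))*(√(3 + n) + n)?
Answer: 0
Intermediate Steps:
L(n) = 0 (L(n) = 2*((n*(n - n))*(√(3 + n) + n)) = 2*((n*0)*(n + √(3 + n))) = 2*(0*(n + √(3 + n))) = 2*0 = 0)
L(-15)*(-1013 + 210) = 0*(-1013 + 210) = 0*(-803) = 0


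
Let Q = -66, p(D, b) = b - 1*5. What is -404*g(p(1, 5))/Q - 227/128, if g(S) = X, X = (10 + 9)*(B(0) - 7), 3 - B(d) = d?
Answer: -1972547/4224 ≈ -466.99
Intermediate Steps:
B(d) = 3 - d
p(D, b) = -5 + b (p(D, b) = b - 5 = -5 + b)
X = -76 (X = (10 + 9)*((3 - 1*0) - 7) = 19*((3 + 0) - 7) = 19*(3 - 7) = 19*(-4) = -76)
g(S) = -76
-404*g(p(1, 5))/Q - 227/128 = -404/((-66/(-76))) - 227/128 = -404/((-66*(-1/76))) - 227*1/128 = -404/33/38 - 227/128 = -404*38/33 - 227/128 = -15352/33 - 227/128 = -1972547/4224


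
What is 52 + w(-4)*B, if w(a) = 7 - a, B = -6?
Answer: -14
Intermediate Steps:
52 + w(-4)*B = 52 + (7 - 1*(-4))*(-6) = 52 + (7 + 4)*(-6) = 52 + 11*(-6) = 52 - 66 = -14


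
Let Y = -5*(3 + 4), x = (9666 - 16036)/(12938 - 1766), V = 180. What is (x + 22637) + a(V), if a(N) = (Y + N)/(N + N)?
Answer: 30967187/1368 ≈ 22637.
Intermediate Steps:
x = -65/114 (x = -6370/11172 = -6370*1/11172 = -65/114 ≈ -0.57018)
Y = -35 (Y = -5*7 = -35)
a(N) = (-35 + N)/(2*N) (a(N) = (-35 + N)/(N + N) = (-35 + N)/((2*N)) = (-35 + N)*(1/(2*N)) = (-35 + N)/(2*N))
(x + 22637) + a(V) = (-65/114 + 22637) + (½)*(-35 + 180)/180 = 2580553/114 + (½)*(1/180)*145 = 2580553/114 + 29/72 = 30967187/1368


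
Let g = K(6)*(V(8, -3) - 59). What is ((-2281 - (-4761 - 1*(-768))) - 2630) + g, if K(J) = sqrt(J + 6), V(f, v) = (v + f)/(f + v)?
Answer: -918 - 116*sqrt(3) ≈ -1118.9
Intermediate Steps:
V(f, v) = 1 (V(f, v) = (f + v)/(f + v) = 1)
K(J) = sqrt(6 + J)
g = -116*sqrt(3) (g = sqrt(6 + 6)*(1 - 59) = sqrt(12)*(-58) = (2*sqrt(3))*(-58) = -116*sqrt(3) ≈ -200.92)
((-2281 - (-4761 - 1*(-768))) - 2630) + g = ((-2281 - (-4761 - 1*(-768))) - 2630) - 116*sqrt(3) = ((-2281 - (-4761 + 768)) - 2630) - 116*sqrt(3) = ((-2281 - 1*(-3993)) - 2630) - 116*sqrt(3) = ((-2281 + 3993) - 2630) - 116*sqrt(3) = (1712 - 2630) - 116*sqrt(3) = -918 - 116*sqrt(3)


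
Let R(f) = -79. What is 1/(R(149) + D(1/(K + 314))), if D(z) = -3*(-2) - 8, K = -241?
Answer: -1/81 ≈ -0.012346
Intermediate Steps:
D(z) = -2 (D(z) = 6 - 8 = -2)
1/(R(149) + D(1/(K + 314))) = 1/(-79 - 2) = 1/(-81) = -1/81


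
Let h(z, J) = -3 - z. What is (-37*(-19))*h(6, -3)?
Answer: -6327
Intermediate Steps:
(-37*(-19))*h(6, -3) = (-37*(-19))*(-3 - 1*6) = 703*(-3 - 6) = 703*(-9) = -6327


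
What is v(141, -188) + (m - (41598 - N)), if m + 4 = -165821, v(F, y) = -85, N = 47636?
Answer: -159872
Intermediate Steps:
m = -165825 (m = -4 - 165821 = -165825)
v(141, -188) + (m - (41598 - N)) = -85 + (-165825 - (41598 - 1*47636)) = -85 + (-165825 - (41598 - 47636)) = -85 + (-165825 - 1*(-6038)) = -85 + (-165825 + 6038) = -85 - 159787 = -159872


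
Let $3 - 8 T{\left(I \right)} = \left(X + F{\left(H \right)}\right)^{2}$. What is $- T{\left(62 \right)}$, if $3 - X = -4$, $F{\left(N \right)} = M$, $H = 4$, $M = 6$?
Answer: $\frac{83}{4} \approx 20.75$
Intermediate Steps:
$F{\left(N \right)} = 6$
$X = 7$ ($X = 3 - -4 = 3 + 4 = 7$)
$T{\left(I \right)} = - \frac{83}{4}$ ($T{\left(I \right)} = \frac{3}{8} - \frac{\left(7 + 6\right)^{2}}{8} = \frac{3}{8} - \frac{13^{2}}{8} = \frac{3}{8} - \frac{169}{8} = - \frac{83}{4}$)
$- T{\left(62 \right)} = \left(-1\right) \left(- \frac{83}{4}\right) = \frac{83}{4}$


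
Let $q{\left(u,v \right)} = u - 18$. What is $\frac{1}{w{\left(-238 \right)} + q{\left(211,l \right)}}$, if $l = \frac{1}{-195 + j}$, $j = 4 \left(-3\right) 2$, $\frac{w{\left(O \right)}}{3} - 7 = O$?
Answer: $- \frac{1}{500} \approx -0.002$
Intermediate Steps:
$w{\left(O \right)} = 21 + 3 O$
$j = -24$ ($j = \left(-12\right) 2 = -24$)
$l = - \frac{1}{219}$ ($l = \frac{1}{-195 - 24} = \frac{1}{-219} = - \frac{1}{219} \approx -0.0045662$)
$q{\left(u,v \right)} = -18 + u$
$\frac{1}{w{\left(-238 \right)} + q{\left(211,l \right)}} = \frac{1}{\left(21 + 3 \left(-238\right)\right) + \left(-18 + 211\right)} = \frac{1}{\left(21 - 714\right) + 193} = \frac{1}{-693 + 193} = \frac{1}{-500} = - \frac{1}{500}$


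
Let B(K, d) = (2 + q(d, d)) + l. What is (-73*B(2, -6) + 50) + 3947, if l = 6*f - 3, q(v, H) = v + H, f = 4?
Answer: 3194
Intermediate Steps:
q(v, H) = H + v
l = 21 (l = 6*4 - 3 = 24 - 3 = 21)
B(K, d) = 23 + 2*d (B(K, d) = (2 + (d + d)) + 21 = (2 + 2*d) + 21 = 23 + 2*d)
(-73*B(2, -6) + 50) + 3947 = (-73*(23 + 2*(-6)) + 50) + 3947 = (-73*(23 - 12) + 50) + 3947 = (-73*11 + 50) + 3947 = (-803 + 50) + 3947 = -753 + 3947 = 3194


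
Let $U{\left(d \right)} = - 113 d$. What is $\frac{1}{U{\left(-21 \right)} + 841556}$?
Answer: $\frac{1}{843929} \approx 1.1849 \cdot 10^{-6}$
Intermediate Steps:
$\frac{1}{U{\left(-21 \right)} + 841556} = \frac{1}{\left(-113\right) \left(-21\right) + 841556} = \frac{1}{2373 + 841556} = \frac{1}{843929}$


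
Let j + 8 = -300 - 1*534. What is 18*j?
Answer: -15156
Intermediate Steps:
j = -842 (j = -8 + (-300 - 1*534) = -8 + (-300 - 534) = -8 - 834 = -842)
18*j = 18*(-842) = -15156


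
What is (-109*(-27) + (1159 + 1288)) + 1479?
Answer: 6869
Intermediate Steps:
(-109*(-27) + (1159 + 1288)) + 1479 = (2943 + 2447) + 1479 = 5390 + 1479 = 6869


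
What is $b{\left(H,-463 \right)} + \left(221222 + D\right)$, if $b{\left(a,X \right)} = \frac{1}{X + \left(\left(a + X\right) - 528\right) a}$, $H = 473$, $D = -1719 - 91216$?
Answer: $\frac{31491507898}{245477} \approx 1.2829 \cdot 10^{5}$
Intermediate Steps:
$D = -92935$
$b{\left(a,X \right)} = \frac{1}{X + a \left(-528 + X + a\right)}$ ($b{\left(a,X \right)} = \frac{1}{X + \left(\left(X + a\right) - 528\right) a} = \frac{1}{X + \left(-528 + X + a\right) a} = \frac{1}{X + a \left(-528 + X + a\right)}$)
$b{\left(H,-463 \right)} + \left(221222 + D\right) = \frac{1}{-463 + 473^{2} - 249744 - 218999} + \left(221222 - 92935\right) = \frac{1}{-463 + 223729 - 249744 - 218999} + 128287 = \frac{1}{-245477} + 128287 = - \frac{1}{245477} + 128287 = \frac{31491507898}{245477}$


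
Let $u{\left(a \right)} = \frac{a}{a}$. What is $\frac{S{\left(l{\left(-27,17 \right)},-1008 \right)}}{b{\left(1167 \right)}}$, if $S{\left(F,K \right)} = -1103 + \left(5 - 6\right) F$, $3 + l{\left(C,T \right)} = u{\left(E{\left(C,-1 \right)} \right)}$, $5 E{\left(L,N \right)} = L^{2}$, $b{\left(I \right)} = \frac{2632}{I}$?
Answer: $- \frac{1284867}{2632} \approx -488.17$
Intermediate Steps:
$E{\left(L,N \right)} = \frac{L^{2}}{5}$
$u{\left(a \right)} = 1$
$l{\left(C,T \right)} = -2$ ($l{\left(C,T \right)} = -3 + 1 = -2$)
$S{\left(F,K \right)} = -1103 - F$
$\frac{S{\left(l{\left(-27,17 \right)},-1008 \right)}}{b{\left(1167 \right)}} = \frac{-1103 - -2}{2632 \cdot \frac{1}{1167}} = \frac{-1103 + 2}{2632 \cdot \frac{1}{1167}} = - \frac{1101}{\frac{2632}{1167}} = \left(-1101\right) \frac{1167}{2632} = - \frac{1284867}{2632}$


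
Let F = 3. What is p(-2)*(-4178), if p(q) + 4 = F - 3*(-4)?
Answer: -45958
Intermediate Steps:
p(q) = 11 (p(q) = -4 + (3 - 3*(-4)) = -4 + (3 + 12) = -4 + 15 = 11)
p(-2)*(-4178) = 11*(-4178) = -45958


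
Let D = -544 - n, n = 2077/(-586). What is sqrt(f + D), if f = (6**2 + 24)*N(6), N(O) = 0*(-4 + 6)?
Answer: I*sqrt(185590302)/586 ≈ 23.248*I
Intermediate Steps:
N(O) = 0 (N(O) = 0*2 = 0)
n = -2077/586 (n = 2077*(-1/586) = -2077/586 ≈ -3.5444)
D = -316707/586 (D = -544 - 1*(-2077/586) = -544 + 2077/586 = -316707/586 ≈ -540.46)
f = 0 (f = (6**2 + 24)*0 = (36 + 24)*0 = 60*0 = 0)
sqrt(f + D) = sqrt(0 - 316707/586) = sqrt(-316707/586) = I*sqrt(185590302)/586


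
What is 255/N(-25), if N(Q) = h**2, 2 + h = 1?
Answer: 255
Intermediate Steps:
h = -1 (h = -2 + 1 = -1)
N(Q) = 1 (N(Q) = (-1)**2 = 1)
255/N(-25) = 255/1 = 255*1 = 255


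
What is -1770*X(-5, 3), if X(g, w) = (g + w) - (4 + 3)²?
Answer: 90270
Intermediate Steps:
X(g, w) = -49 + g + w (X(g, w) = (g + w) - 1*7² = (g + w) - 1*49 = (g + w) - 49 = -49 + g + w)
-1770*X(-5, 3) = -1770*(-49 - 5 + 3) = -1770*(-51) = 90270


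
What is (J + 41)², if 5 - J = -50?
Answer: 9216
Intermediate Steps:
J = 55 (J = 5 - 1*(-50) = 5 + 50 = 55)
(J + 41)² = (55 + 41)² = 96² = 9216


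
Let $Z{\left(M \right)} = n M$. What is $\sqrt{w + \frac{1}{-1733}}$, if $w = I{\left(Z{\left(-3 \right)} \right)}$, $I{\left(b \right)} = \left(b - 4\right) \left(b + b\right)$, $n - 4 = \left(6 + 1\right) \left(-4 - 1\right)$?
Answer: $\frac{\sqrt{49716444373}}{1733} \approx 128.66$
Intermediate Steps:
$n = -31$ ($n = 4 + \left(6 + 1\right) \left(-4 - 1\right) = 4 + 7 \left(-5\right) = 4 - 35 = -31$)
$Z{\left(M \right)} = - 31 M$
$I{\left(b \right)} = 2 b \left(-4 + b\right)$ ($I{\left(b \right)} = \left(-4 + b\right) 2 b = 2 b \left(-4 + b\right)$)
$w = 16554$ ($w = 2 \left(\left(-31\right) \left(-3\right)\right) \left(-4 - -93\right) = 2 \cdot 93 \left(-4 + 93\right) = 2 \cdot 93 \cdot 89 = 16554$)
$\sqrt{w + \frac{1}{-1733}} = \sqrt{16554 + \frac{1}{-1733}} = \sqrt{16554 - \frac{1}{1733}} = \sqrt{\frac{28688081}{1733}} = \frac{\sqrt{49716444373}}{1733}$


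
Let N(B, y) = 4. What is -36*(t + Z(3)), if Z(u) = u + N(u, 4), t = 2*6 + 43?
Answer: -2232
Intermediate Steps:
t = 55 (t = 12 + 43 = 55)
Z(u) = 4 + u (Z(u) = u + 4 = 4 + u)
-36*(t + Z(3)) = -36*(55 + (4 + 3)) = -36*(55 + 7) = -36*62 = -2232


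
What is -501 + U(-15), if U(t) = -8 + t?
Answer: -524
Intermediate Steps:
-501 + U(-15) = -501 + (-8 - 15) = -501 - 23 = -524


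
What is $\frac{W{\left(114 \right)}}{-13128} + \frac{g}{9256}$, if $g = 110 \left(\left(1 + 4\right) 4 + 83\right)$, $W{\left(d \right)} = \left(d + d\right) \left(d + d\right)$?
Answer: $- \frac{6925493}{2531516} \approx -2.7357$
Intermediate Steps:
$W{\left(d \right)} = 4 d^{2}$ ($W{\left(d \right)} = 2 d 2 d = 4 d^{2}$)
$g = 11330$ ($g = 110 \left(5 \cdot 4 + 83\right) = 110 \left(20 + 83\right) = 110 \cdot 103 = 11330$)
$\frac{W{\left(114 \right)}}{-13128} + \frac{g}{9256} = \frac{4 \cdot 114^{2}}{-13128} + \frac{11330}{9256} = 4 \cdot 12996 \left(- \frac{1}{13128}\right) + 11330 \cdot \frac{1}{9256} = 51984 \left(- \frac{1}{13128}\right) + \frac{5665}{4628} = - \frac{2166}{547} + \frac{5665}{4628} = - \frac{6925493}{2531516}$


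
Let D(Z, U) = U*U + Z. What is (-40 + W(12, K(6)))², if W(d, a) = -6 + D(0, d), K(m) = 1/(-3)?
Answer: 9604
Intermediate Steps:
D(Z, U) = Z + U² (D(Z, U) = U² + Z = Z + U²)
K(m) = -⅓
W(d, a) = -6 + d² (W(d, a) = -6 + (0 + d²) = -6 + d²)
(-40 + W(12, K(6)))² = (-40 + (-6 + 12²))² = (-40 + (-6 + 144))² = (-40 + 138)² = 98² = 9604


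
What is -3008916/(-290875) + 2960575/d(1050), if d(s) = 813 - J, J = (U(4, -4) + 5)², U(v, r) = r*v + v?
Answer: 863456064949/222228500 ≈ 3885.4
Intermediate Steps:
U(v, r) = v + r*v
J = 49 (J = (4*(1 - 4) + 5)² = (4*(-3) + 5)² = (-12 + 5)² = (-7)² = 49)
d(s) = 764 (d(s) = 813 - 1*49 = 813 - 49 = 764)
-3008916/(-290875) + 2960575/d(1050) = -3008916/(-290875) + 2960575/764 = -3008916*(-1/290875) + 2960575*(1/764) = 3008916/290875 + 2960575/764 = 863456064949/222228500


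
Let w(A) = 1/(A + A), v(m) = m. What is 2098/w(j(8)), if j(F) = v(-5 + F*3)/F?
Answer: 19931/2 ≈ 9965.5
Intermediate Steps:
j(F) = (-5 + 3*F)/F (j(F) = (-5 + F*3)/F = (-5 + 3*F)/F)
w(A) = 1/(2*A)
2098/w(j(8)) = 2098/((1/(2*(3 - 5/8)))) = 2098/((1/(2*(19/8)))) = 2098/(((½)*(8/19))) = 2098/(4/19) = 2098*(19/4) = 19931/2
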